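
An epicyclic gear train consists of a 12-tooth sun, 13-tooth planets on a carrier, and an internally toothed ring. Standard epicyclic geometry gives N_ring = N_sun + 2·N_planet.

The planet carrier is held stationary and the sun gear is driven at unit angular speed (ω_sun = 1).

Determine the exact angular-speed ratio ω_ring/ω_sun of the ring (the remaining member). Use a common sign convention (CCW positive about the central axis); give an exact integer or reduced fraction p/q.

-6/19

N_ring = 12 + 2·13 = 38
12(ω_s−ω_c) = −38(ω_r−ω_c),  ω_c=0, ω_s=1
ω_r = 0 − (12/38)(1−0) = -6/19
ω_r/ω_s = -6/19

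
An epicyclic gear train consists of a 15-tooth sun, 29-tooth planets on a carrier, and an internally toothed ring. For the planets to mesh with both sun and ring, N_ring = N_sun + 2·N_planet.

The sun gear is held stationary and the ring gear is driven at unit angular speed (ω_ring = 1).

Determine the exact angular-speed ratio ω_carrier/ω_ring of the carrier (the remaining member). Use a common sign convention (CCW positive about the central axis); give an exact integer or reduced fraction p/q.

73/88

N_ring = 15 + 2·29 = 73
15(ω_s−ω_c) = −73(ω_r−ω_c),  ω_s=0, ω_r=1
15(0−ω_c) = −73(1−ω_c)  ⇒  88ω_c = 73  ⇒  ω_c = 73/88
ω_c/ω_r = 73/88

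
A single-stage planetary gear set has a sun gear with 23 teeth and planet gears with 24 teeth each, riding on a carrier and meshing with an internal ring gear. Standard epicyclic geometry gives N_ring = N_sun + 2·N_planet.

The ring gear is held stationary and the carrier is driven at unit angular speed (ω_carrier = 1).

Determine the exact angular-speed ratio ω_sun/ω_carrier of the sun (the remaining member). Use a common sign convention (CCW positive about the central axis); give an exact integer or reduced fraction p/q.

94/23

N_ring = 23 + 2·24 = 71
23(ω_s−ω_c) = −71(ω_r−ω_c),  ω_r=0, ω_c=1
ω_s = 1 − (71/23)(0−1) = 94/23
ω_s/ω_c = 94/23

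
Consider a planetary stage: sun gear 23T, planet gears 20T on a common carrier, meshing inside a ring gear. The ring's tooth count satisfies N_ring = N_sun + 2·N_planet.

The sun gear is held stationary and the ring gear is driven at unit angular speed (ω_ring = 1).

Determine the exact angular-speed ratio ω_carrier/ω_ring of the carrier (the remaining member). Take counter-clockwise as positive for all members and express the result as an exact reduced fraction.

63/86

N_ring = 23 + 2·20 = 63
23(ω_s−ω_c) = −63(ω_r−ω_c),  ω_s=0, ω_r=1
23(0−ω_c) = −63(1−ω_c)  ⇒  86ω_c = 63  ⇒  ω_c = 63/86
ω_c/ω_r = 63/86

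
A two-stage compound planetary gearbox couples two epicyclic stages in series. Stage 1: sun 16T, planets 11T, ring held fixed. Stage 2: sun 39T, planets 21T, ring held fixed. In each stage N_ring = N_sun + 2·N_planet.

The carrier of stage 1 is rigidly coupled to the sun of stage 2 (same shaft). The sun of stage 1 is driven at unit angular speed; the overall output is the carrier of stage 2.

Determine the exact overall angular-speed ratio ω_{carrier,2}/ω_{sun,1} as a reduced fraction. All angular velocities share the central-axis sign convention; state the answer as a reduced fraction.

Stage 1: N_ring = 16 + 2·11 = 38
Stage 1: 16(ω_s−ω_c) = −38(ω_r−ω_c),  ω_r=0, ω_s=1
Stage 1: 16(1−ω_c) = −38(0−ω_c)  ⇒  54ω_c = 16  ⇒  ω_c = 8/27
  ⇒ ω_c¹/ω_s¹ = 8/27
Stage 2: N_ring = 39 + 2·21 = 81
Stage 2: 39(ω_s−ω_c) = −81(ω_r−ω_c),  ω_r=0, ω_s=1
Stage 2: 39(1−ω_c) = −81(0−ω_c)  ⇒  120ω_c = 39  ⇒  ω_c = 13/40
  ⇒ ω_c²/ω_s² = 13/40
Coupling ω_s² = ω_c¹ ⇒ overall = 8/27 × 13/40 = 13/135

13/135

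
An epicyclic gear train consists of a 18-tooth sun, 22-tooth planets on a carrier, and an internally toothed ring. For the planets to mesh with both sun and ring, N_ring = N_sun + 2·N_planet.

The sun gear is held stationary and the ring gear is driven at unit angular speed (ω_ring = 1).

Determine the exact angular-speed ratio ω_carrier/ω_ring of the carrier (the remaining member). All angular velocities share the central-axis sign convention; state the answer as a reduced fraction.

N_ring = 18 + 2·22 = 62
18(ω_s−ω_c) = −62(ω_r−ω_c),  ω_s=0, ω_r=1
18(0−ω_c) = −62(1−ω_c)  ⇒  80ω_c = 62  ⇒  ω_c = 31/40
ω_c/ω_r = 31/40

31/40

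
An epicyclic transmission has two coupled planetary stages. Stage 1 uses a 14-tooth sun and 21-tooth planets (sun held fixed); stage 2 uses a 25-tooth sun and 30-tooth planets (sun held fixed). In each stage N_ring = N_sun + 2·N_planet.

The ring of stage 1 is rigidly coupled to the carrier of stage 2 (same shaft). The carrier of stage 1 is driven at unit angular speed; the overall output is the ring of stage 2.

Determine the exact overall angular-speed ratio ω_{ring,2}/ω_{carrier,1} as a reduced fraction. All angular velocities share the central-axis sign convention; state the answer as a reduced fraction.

55/34

Stage 1: N_ring = 14 + 2·21 = 56
Stage 1: 14(ω_s−ω_c) = −56(ω_r−ω_c),  ω_s=0, ω_c=1
Stage 1: ω_r = 1 − (14/56)(0−1) = 5/4
  ⇒ ω_r¹/ω_c¹ = 5/4
Stage 2: N_ring = 25 + 2·30 = 85
Stage 2: 25(ω_s−ω_c) = −85(ω_r−ω_c),  ω_s=0, ω_c=1
Stage 2: ω_r = 1 − (25/85)(0−1) = 22/17
  ⇒ ω_r²/ω_c² = 22/17
Coupling ω_c² = ω_r¹ ⇒ overall = 5/4 × 22/17 = 55/34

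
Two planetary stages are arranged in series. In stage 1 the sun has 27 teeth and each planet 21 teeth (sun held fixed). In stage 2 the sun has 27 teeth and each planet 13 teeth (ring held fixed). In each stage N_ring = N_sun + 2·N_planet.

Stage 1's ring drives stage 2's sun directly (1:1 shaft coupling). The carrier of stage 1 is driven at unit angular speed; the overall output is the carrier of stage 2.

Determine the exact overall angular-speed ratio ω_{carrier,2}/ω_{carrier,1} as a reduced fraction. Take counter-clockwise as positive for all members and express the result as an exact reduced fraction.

Stage 1: N_ring = 27 + 2·21 = 69
Stage 1: 27(ω_s−ω_c) = −69(ω_r−ω_c),  ω_s=0, ω_c=1
Stage 1: ω_r = 1 − (27/69)(0−1) = 32/23
  ⇒ ω_r¹/ω_c¹ = 32/23
Stage 2: N_ring = 27 + 2·13 = 53
Stage 2: 27(ω_s−ω_c) = −53(ω_r−ω_c),  ω_r=0, ω_s=1
Stage 2: 27(1−ω_c) = −53(0−ω_c)  ⇒  80ω_c = 27  ⇒  ω_c = 27/80
  ⇒ ω_c²/ω_s² = 27/80
Coupling ω_s² = ω_r¹ ⇒ overall = 32/23 × 27/80 = 54/115

54/115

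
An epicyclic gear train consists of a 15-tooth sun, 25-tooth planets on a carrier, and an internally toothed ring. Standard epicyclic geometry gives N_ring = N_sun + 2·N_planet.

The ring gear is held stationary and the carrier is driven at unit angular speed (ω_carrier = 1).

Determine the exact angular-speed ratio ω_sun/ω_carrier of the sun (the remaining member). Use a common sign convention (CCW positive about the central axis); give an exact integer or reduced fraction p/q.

16/3

N_ring = 15 + 2·25 = 65
15(ω_s−ω_c) = −65(ω_r−ω_c),  ω_r=0, ω_c=1
ω_s = 1 − (65/15)(0−1) = 16/3
ω_s/ω_c = 16/3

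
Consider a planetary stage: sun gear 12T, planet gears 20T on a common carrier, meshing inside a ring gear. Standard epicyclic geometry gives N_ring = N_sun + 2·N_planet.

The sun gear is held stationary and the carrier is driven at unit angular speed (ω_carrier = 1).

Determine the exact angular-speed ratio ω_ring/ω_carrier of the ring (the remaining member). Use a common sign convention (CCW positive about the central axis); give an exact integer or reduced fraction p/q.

N_ring = 12 + 2·20 = 52
12(ω_s−ω_c) = −52(ω_r−ω_c),  ω_s=0, ω_c=1
ω_r = 1 − (12/52)(0−1) = 16/13
ω_r/ω_c = 16/13

16/13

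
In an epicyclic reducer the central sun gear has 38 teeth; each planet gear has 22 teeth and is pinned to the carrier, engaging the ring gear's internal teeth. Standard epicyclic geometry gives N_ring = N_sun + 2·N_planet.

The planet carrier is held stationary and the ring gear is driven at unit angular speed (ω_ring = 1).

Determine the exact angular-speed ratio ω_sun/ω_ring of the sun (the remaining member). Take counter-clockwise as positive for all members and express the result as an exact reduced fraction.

-41/19

N_ring = 38 + 2·22 = 82
38(ω_s−ω_c) = −82(ω_r−ω_c),  ω_c=0, ω_r=1
ω_s = 0 − (82/38)(1−0) = -41/19
ω_s/ω_r = -41/19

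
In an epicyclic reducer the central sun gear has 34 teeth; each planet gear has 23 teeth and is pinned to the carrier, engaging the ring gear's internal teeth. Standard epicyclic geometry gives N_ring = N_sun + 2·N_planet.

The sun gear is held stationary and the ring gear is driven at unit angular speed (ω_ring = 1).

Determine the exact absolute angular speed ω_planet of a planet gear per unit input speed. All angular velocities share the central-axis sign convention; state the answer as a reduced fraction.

N_ring = 34 + 2·23 = 80
34(ω_s−ω_c) = −80(ω_r−ω_c),  ω_s=0, ω_r=1
34(0−ω_c) = −80(1−ω_c)  ⇒  114ω_c = 80  ⇒  ω_c = 40/57
sun–planet: 34·(0−40/57) = −23·(ω_p−ω_c)  ⇒  ω_p−ω_c = −(34/23)·(-40/57) = 1360/1311
ω_p = 40/57 + 1360/1311 = 40/23

40/23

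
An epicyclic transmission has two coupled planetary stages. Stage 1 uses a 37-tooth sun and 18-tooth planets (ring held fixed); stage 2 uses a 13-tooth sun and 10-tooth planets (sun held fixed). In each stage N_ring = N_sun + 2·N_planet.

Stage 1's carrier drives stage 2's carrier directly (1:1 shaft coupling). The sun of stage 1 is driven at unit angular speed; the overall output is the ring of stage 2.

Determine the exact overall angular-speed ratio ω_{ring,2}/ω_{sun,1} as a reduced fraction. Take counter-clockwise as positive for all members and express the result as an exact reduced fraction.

851/1815

Stage 1: N_ring = 37 + 2·18 = 73
Stage 1: 37(ω_s−ω_c) = −73(ω_r−ω_c),  ω_r=0, ω_s=1
Stage 1: 37(1−ω_c) = −73(0−ω_c)  ⇒  110ω_c = 37  ⇒  ω_c = 37/110
  ⇒ ω_c¹/ω_s¹ = 37/110
Stage 2: N_ring = 13 + 2·10 = 33
Stage 2: 13(ω_s−ω_c) = −33(ω_r−ω_c),  ω_s=0, ω_c=1
Stage 2: ω_r = 1 − (13/33)(0−1) = 46/33
  ⇒ ω_r²/ω_c² = 46/33
Coupling ω_c² = ω_c¹ ⇒ overall = 37/110 × 46/33 = 851/1815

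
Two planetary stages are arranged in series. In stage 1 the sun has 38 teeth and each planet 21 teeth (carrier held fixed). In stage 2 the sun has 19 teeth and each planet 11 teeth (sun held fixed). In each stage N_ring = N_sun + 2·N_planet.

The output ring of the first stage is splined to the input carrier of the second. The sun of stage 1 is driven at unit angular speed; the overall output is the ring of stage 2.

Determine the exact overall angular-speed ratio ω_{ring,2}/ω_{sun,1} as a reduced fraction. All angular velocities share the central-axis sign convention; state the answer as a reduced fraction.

-57/82

Stage 1: N_ring = 38 + 2·21 = 80
Stage 1: 38(ω_s−ω_c) = −80(ω_r−ω_c),  ω_c=0, ω_s=1
Stage 1: ω_r = 0 − (38/80)(1−0) = -19/40
  ⇒ ω_r¹/ω_s¹ = -19/40
Stage 2: N_ring = 19 + 2·11 = 41
Stage 2: 19(ω_s−ω_c) = −41(ω_r−ω_c),  ω_s=0, ω_c=1
Stage 2: ω_r = 1 − (19/41)(0−1) = 60/41
  ⇒ ω_r²/ω_c² = 60/41
Coupling ω_c² = ω_r¹ ⇒ overall = -19/40 × 60/41 = -57/82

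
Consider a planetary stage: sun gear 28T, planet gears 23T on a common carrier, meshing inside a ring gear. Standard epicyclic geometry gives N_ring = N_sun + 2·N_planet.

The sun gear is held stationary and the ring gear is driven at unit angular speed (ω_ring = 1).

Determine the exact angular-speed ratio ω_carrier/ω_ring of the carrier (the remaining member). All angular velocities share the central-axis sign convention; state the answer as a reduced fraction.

37/51

N_ring = 28 + 2·23 = 74
28(ω_s−ω_c) = −74(ω_r−ω_c),  ω_s=0, ω_r=1
28(0−ω_c) = −74(1−ω_c)  ⇒  102ω_c = 74  ⇒  ω_c = 37/51
ω_c/ω_r = 37/51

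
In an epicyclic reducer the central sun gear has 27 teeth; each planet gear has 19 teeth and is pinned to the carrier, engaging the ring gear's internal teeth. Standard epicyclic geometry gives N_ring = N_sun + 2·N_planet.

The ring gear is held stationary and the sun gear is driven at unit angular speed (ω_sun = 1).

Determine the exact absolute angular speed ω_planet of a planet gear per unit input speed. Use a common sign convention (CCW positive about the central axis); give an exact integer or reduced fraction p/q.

-27/38

N_ring = 27 + 2·19 = 65
27(ω_s−ω_c) = −65(ω_r−ω_c),  ω_r=0, ω_s=1
27(1−ω_c) = −65(0−ω_c)  ⇒  92ω_c = 27  ⇒  ω_c = 27/92
sun–planet: 27·(1−27/92) = −19·(ω_p−ω_c)  ⇒  ω_p−ω_c = −(27/19)·(65/92) = -1755/1748
ω_p = 27/92 − 1755/1748 = -27/38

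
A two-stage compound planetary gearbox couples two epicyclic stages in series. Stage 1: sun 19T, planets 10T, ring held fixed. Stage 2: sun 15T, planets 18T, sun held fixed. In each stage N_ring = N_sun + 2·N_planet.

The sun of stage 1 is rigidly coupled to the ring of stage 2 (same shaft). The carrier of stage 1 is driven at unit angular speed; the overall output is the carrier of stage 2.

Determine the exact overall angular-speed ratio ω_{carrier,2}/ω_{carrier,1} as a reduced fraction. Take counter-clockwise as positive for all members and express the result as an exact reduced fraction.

493/209

Stage 1: N_ring = 19 + 2·10 = 39
Stage 1: 19(ω_s−ω_c) = −39(ω_r−ω_c),  ω_r=0, ω_c=1
Stage 1: ω_s = 1 − (39/19)(0−1) = 58/19
  ⇒ ω_s¹/ω_c¹ = 58/19
Stage 2: N_ring = 15 + 2·18 = 51
Stage 2: 15(ω_s−ω_c) = −51(ω_r−ω_c),  ω_s=0, ω_r=1
Stage 2: 15(0−ω_c) = −51(1−ω_c)  ⇒  66ω_c = 51  ⇒  ω_c = 17/22
  ⇒ ω_c²/ω_r² = 17/22
Coupling ω_r² = ω_s¹ ⇒ overall = 58/19 × 17/22 = 493/209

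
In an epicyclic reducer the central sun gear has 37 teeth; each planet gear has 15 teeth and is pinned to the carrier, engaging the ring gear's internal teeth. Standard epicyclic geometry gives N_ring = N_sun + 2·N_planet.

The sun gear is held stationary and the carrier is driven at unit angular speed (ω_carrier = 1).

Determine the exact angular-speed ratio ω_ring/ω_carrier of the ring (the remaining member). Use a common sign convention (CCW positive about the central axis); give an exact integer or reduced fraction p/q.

N_ring = 37 + 2·15 = 67
37(ω_s−ω_c) = −67(ω_r−ω_c),  ω_s=0, ω_c=1
ω_r = 1 − (37/67)(0−1) = 104/67
ω_r/ω_c = 104/67

104/67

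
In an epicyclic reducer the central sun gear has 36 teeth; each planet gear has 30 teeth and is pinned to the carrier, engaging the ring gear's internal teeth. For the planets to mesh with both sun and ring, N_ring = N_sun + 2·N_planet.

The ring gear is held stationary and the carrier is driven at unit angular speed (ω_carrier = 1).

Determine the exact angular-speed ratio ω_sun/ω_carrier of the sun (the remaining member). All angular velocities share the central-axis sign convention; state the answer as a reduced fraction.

11/3

N_ring = 36 + 2·30 = 96
36(ω_s−ω_c) = −96(ω_r−ω_c),  ω_r=0, ω_c=1
ω_s = 1 − (96/36)(0−1) = 11/3
ω_s/ω_c = 11/3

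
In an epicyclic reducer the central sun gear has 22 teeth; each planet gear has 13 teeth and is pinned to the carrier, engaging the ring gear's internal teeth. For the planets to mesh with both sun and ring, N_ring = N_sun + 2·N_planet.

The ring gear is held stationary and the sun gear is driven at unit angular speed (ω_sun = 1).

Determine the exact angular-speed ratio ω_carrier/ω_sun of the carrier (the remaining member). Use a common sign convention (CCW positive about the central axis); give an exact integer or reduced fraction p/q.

11/35

N_ring = 22 + 2·13 = 48
22(ω_s−ω_c) = −48(ω_r−ω_c),  ω_r=0, ω_s=1
22(1−ω_c) = −48(0−ω_c)  ⇒  70ω_c = 22  ⇒  ω_c = 11/35
ω_c/ω_s = 11/35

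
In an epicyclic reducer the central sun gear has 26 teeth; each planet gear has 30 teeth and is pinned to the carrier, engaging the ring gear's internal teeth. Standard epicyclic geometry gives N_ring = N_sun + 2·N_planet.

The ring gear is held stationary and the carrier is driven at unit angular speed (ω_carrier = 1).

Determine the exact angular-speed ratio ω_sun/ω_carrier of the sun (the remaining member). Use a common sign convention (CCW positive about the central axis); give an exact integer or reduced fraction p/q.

N_ring = 26 + 2·30 = 86
26(ω_s−ω_c) = −86(ω_r−ω_c),  ω_r=0, ω_c=1
ω_s = 1 − (86/26)(0−1) = 56/13
ω_s/ω_c = 56/13

56/13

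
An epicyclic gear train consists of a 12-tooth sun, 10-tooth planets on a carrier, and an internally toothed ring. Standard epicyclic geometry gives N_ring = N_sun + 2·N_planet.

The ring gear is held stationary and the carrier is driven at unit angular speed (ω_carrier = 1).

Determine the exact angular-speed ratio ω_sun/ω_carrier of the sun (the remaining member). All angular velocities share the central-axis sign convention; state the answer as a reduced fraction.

N_ring = 12 + 2·10 = 32
12(ω_s−ω_c) = −32(ω_r−ω_c),  ω_r=0, ω_c=1
ω_s = 1 − (32/12)(0−1) = 11/3
ω_s/ω_c = 11/3

11/3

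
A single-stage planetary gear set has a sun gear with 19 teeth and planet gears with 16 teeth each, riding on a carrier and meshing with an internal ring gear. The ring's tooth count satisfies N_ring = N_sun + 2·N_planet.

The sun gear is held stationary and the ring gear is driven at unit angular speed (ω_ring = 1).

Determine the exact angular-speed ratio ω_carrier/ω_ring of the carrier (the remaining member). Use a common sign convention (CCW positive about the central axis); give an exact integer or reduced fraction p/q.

51/70

N_ring = 19 + 2·16 = 51
19(ω_s−ω_c) = −51(ω_r−ω_c),  ω_s=0, ω_r=1
19(0−ω_c) = −51(1−ω_c)  ⇒  70ω_c = 51  ⇒  ω_c = 51/70
ω_c/ω_r = 51/70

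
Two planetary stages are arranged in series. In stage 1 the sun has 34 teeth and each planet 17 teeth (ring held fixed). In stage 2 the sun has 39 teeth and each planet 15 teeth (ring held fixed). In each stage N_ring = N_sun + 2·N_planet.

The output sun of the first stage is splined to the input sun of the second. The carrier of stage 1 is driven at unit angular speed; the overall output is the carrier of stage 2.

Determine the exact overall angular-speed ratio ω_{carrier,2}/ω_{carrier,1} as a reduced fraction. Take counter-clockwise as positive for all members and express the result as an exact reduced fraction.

13/12

Stage 1: N_ring = 34 + 2·17 = 68
Stage 1: 34(ω_s−ω_c) = −68(ω_r−ω_c),  ω_r=0, ω_c=1
Stage 1: ω_s = 1 − (68/34)(0−1) = 3
  ⇒ ω_s¹/ω_c¹ = 3
Stage 2: N_ring = 39 + 2·15 = 69
Stage 2: 39(ω_s−ω_c) = −69(ω_r−ω_c),  ω_r=0, ω_s=1
Stage 2: 39(1−ω_c) = −69(0−ω_c)  ⇒  108ω_c = 39  ⇒  ω_c = 13/36
  ⇒ ω_c²/ω_s² = 13/36
Coupling ω_s² = ω_s¹ ⇒ overall = 3 × 13/36 = 13/12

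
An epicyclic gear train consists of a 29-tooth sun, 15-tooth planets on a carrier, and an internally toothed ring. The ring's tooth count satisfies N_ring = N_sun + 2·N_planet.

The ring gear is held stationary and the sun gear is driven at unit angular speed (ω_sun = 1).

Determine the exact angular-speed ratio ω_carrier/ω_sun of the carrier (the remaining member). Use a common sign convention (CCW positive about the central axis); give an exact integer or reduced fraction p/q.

29/88

N_ring = 29 + 2·15 = 59
29(ω_s−ω_c) = −59(ω_r−ω_c),  ω_r=0, ω_s=1
29(1−ω_c) = −59(0−ω_c)  ⇒  88ω_c = 29  ⇒  ω_c = 29/88
ω_c/ω_s = 29/88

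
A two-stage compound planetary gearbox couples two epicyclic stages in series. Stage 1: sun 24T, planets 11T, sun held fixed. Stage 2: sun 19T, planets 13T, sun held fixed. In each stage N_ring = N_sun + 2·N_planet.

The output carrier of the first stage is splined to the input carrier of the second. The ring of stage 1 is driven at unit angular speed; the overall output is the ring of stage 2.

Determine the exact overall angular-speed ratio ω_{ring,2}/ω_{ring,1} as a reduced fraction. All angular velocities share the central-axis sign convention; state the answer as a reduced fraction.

1472/1575

Stage 1: N_ring = 24 + 2·11 = 46
Stage 1: 24(ω_s−ω_c) = −46(ω_r−ω_c),  ω_s=0, ω_r=1
Stage 1: 24(0−ω_c) = −46(1−ω_c)  ⇒  70ω_c = 46  ⇒  ω_c = 23/35
  ⇒ ω_c¹/ω_r¹ = 23/35
Stage 2: N_ring = 19 + 2·13 = 45
Stage 2: 19(ω_s−ω_c) = −45(ω_r−ω_c),  ω_s=0, ω_c=1
Stage 2: ω_r = 1 − (19/45)(0−1) = 64/45
  ⇒ ω_r²/ω_c² = 64/45
Coupling ω_c² = ω_c¹ ⇒ overall = 23/35 × 64/45 = 1472/1575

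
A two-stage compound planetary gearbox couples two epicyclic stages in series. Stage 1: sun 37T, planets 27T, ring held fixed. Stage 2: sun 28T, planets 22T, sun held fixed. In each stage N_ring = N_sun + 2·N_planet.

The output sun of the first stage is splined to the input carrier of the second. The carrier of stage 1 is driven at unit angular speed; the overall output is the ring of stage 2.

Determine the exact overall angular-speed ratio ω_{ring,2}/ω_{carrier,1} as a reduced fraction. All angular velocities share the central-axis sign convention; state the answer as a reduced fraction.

1600/333

Stage 1: N_ring = 37 + 2·27 = 91
Stage 1: 37(ω_s−ω_c) = −91(ω_r−ω_c),  ω_r=0, ω_c=1
Stage 1: ω_s = 1 − (91/37)(0−1) = 128/37
  ⇒ ω_s¹/ω_c¹ = 128/37
Stage 2: N_ring = 28 + 2·22 = 72
Stage 2: 28(ω_s−ω_c) = −72(ω_r−ω_c),  ω_s=0, ω_c=1
Stage 2: ω_r = 1 − (28/72)(0−1) = 25/18
  ⇒ ω_r²/ω_c² = 25/18
Coupling ω_c² = ω_s¹ ⇒ overall = 128/37 × 25/18 = 1600/333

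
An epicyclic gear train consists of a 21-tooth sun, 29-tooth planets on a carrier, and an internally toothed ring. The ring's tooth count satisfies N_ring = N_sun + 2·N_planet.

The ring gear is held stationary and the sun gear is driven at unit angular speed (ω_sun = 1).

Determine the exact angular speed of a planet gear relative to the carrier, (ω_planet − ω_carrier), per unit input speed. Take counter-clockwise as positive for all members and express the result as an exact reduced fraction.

N_ring = 21 + 2·29 = 79
21(ω_s−ω_c) = −79(ω_r−ω_c),  ω_r=0, ω_s=1
21(1−ω_c) = −79(0−ω_c)  ⇒  100ω_c = 21  ⇒  ω_c = 21/100
sun–planet: 21·(1−21/100) = −29·(ω_p−ω_c)  ⇒  ω_p−ω_c = −(21/29)·(79/100) = -1659/2900

-1659/2900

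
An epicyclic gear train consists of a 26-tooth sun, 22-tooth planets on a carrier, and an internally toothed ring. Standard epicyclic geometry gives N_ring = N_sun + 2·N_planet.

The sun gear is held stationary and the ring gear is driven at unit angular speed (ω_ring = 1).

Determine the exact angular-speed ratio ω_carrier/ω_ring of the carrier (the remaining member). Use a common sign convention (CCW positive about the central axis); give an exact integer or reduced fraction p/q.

35/48

N_ring = 26 + 2·22 = 70
26(ω_s−ω_c) = −70(ω_r−ω_c),  ω_s=0, ω_r=1
26(0−ω_c) = −70(1−ω_c)  ⇒  96ω_c = 70  ⇒  ω_c = 35/48
ω_c/ω_r = 35/48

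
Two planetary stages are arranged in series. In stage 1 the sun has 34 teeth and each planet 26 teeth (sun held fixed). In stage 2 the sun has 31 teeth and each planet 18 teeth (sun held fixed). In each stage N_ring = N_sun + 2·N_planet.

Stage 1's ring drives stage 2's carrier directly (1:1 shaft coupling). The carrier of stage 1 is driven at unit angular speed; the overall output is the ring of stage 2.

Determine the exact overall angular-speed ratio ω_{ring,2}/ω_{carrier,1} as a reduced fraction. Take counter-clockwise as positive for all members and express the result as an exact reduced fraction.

5880/2881

Stage 1: N_ring = 34 + 2·26 = 86
Stage 1: 34(ω_s−ω_c) = −86(ω_r−ω_c),  ω_s=0, ω_c=1
Stage 1: ω_r = 1 − (34/86)(0−1) = 60/43
  ⇒ ω_r¹/ω_c¹ = 60/43
Stage 2: N_ring = 31 + 2·18 = 67
Stage 2: 31(ω_s−ω_c) = −67(ω_r−ω_c),  ω_s=0, ω_c=1
Stage 2: ω_r = 1 − (31/67)(0−1) = 98/67
  ⇒ ω_r²/ω_c² = 98/67
Coupling ω_c² = ω_r¹ ⇒ overall = 60/43 × 98/67 = 5880/2881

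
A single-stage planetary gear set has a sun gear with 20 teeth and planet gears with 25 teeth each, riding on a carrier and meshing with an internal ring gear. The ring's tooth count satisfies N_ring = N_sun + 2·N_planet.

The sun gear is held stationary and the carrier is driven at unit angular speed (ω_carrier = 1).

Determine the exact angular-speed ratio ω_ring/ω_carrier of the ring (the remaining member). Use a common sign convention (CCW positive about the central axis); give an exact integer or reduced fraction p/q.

9/7

N_ring = 20 + 2·25 = 70
20(ω_s−ω_c) = −70(ω_r−ω_c),  ω_s=0, ω_c=1
ω_r = 1 − (20/70)(0−1) = 9/7
ω_r/ω_c = 9/7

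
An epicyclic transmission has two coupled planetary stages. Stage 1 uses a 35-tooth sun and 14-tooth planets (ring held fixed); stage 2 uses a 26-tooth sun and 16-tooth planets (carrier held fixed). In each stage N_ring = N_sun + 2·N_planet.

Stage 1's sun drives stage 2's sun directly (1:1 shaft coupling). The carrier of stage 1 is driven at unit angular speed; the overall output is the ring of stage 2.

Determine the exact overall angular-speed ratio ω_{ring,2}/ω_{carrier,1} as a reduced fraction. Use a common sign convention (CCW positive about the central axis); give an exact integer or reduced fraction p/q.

Stage 1: N_ring = 35 + 2·14 = 63
Stage 1: 35(ω_s−ω_c) = −63(ω_r−ω_c),  ω_r=0, ω_c=1
Stage 1: ω_s = 1 − (63/35)(0−1) = 14/5
  ⇒ ω_s¹/ω_c¹ = 14/5
Stage 2: N_ring = 26 + 2·16 = 58
Stage 2: 26(ω_s−ω_c) = −58(ω_r−ω_c),  ω_c=0, ω_s=1
Stage 2: ω_r = 0 − (26/58)(1−0) = -13/29
  ⇒ ω_r²/ω_s² = -13/29
Coupling ω_s² = ω_s¹ ⇒ overall = 14/5 × -13/29 = -182/145

-182/145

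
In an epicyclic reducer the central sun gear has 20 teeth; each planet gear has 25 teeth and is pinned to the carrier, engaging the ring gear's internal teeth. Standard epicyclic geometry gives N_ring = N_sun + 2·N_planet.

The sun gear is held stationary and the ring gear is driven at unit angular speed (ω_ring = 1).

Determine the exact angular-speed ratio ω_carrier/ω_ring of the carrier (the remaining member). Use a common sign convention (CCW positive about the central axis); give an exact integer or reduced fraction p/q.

7/9

N_ring = 20 + 2·25 = 70
20(ω_s−ω_c) = −70(ω_r−ω_c),  ω_s=0, ω_r=1
20(0−ω_c) = −70(1−ω_c)  ⇒  90ω_c = 70  ⇒  ω_c = 7/9
ω_c/ω_r = 7/9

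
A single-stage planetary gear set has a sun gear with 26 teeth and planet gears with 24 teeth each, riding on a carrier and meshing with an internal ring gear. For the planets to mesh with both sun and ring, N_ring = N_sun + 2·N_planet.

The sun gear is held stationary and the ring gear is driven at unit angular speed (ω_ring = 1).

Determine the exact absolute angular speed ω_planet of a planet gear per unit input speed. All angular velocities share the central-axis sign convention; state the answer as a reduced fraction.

N_ring = 26 + 2·24 = 74
26(ω_s−ω_c) = −74(ω_r−ω_c),  ω_s=0, ω_r=1
26(0−ω_c) = −74(1−ω_c)  ⇒  100ω_c = 74  ⇒  ω_c = 37/50
sun–planet: 26·(0−37/50) = −24·(ω_p−ω_c)  ⇒  ω_p−ω_c = −(26/24)·(-37/50) = 481/600
ω_p = 37/50 + 481/600 = 37/24

37/24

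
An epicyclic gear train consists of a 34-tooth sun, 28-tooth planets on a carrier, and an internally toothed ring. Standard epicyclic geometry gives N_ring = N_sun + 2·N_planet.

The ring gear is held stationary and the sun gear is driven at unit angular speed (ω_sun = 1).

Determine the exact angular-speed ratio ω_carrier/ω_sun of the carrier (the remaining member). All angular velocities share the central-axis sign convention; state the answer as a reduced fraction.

17/62

N_ring = 34 + 2·28 = 90
34(ω_s−ω_c) = −90(ω_r−ω_c),  ω_r=0, ω_s=1
34(1−ω_c) = −90(0−ω_c)  ⇒  124ω_c = 34  ⇒  ω_c = 17/62
ω_c/ω_s = 17/62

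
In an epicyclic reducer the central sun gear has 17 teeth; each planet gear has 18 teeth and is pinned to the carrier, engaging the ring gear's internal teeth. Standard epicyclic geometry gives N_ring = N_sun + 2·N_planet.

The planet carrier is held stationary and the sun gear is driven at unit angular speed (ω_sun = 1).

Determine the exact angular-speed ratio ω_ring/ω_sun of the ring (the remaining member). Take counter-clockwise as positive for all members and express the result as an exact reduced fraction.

-17/53

N_ring = 17 + 2·18 = 53
17(ω_s−ω_c) = −53(ω_r−ω_c),  ω_c=0, ω_s=1
ω_r = 0 − (17/53)(1−0) = -17/53
ω_r/ω_s = -17/53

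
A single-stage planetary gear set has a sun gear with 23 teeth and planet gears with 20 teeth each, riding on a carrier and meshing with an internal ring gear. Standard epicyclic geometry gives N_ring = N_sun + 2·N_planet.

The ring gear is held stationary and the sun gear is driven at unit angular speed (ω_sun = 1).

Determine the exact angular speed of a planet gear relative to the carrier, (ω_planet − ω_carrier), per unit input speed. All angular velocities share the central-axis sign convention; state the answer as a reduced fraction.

-1449/1720

N_ring = 23 + 2·20 = 63
23(ω_s−ω_c) = −63(ω_r−ω_c),  ω_r=0, ω_s=1
23(1−ω_c) = −63(0−ω_c)  ⇒  86ω_c = 23  ⇒  ω_c = 23/86
sun–planet: 23·(1−23/86) = −20·(ω_p−ω_c)  ⇒  ω_p−ω_c = −(23/20)·(63/86) = -1449/1720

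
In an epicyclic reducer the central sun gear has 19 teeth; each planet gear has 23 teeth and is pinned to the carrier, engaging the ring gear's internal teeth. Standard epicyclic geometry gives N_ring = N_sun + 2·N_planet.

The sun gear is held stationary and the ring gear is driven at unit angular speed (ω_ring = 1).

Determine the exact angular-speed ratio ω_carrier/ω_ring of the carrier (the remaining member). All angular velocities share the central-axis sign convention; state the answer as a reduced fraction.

N_ring = 19 + 2·23 = 65
19(ω_s−ω_c) = −65(ω_r−ω_c),  ω_s=0, ω_r=1
19(0−ω_c) = −65(1−ω_c)  ⇒  84ω_c = 65  ⇒  ω_c = 65/84
ω_c/ω_r = 65/84

65/84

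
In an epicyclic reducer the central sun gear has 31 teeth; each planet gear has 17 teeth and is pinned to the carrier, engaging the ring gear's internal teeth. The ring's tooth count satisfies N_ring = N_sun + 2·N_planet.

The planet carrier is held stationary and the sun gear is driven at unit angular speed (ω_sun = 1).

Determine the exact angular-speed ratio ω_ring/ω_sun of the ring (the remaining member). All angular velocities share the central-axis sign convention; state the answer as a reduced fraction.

N_ring = 31 + 2·17 = 65
31(ω_s−ω_c) = −65(ω_r−ω_c),  ω_c=0, ω_s=1
ω_r = 0 − (31/65)(1−0) = -31/65
ω_r/ω_s = -31/65

-31/65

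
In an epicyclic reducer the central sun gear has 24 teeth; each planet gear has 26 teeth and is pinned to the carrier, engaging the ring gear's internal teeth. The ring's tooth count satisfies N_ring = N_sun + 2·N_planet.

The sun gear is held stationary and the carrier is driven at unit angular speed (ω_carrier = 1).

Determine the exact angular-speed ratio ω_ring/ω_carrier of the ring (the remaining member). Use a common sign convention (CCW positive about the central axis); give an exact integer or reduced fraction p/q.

N_ring = 24 + 2·26 = 76
24(ω_s−ω_c) = −76(ω_r−ω_c),  ω_s=0, ω_c=1
ω_r = 1 − (24/76)(0−1) = 25/19
ω_r/ω_c = 25/19

25/19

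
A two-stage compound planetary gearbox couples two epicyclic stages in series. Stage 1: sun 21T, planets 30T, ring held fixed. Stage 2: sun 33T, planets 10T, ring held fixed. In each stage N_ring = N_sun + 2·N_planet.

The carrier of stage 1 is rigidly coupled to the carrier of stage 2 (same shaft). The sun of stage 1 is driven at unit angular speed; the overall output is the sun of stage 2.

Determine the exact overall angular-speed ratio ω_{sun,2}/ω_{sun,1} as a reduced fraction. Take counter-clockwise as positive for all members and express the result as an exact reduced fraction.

301/561

Stage 1: N_ring = 21 + 2·30 = 81
Stage 1: 21(ω_s−ω_c) = −81(ω_r−ω_c),  ω_r=0, ω_s=1
Stage 1: 21(1−ω_c) = −81(0−ω_c)  ⇒  102ω_c = 21  ⇒  ω_c = 7/34
  ⇒ ω_c¹/ω_s¹ = 7/34
Stage 2: N_ring = 33 + 2·10 = 53
Stage 2: 33(ω_s−ω_c) = −53(ω_r−ω_c),  ω_r=0, ω_c=1
Stage 2: ω_s = 1 − (53/33)(0−1) = 86/33
  ⇒ ω_s²/ω_c² = 86/33
Coupling ω_c² = ω_c¹ ⇒ overall = 7/34 × 86/33 = 301/561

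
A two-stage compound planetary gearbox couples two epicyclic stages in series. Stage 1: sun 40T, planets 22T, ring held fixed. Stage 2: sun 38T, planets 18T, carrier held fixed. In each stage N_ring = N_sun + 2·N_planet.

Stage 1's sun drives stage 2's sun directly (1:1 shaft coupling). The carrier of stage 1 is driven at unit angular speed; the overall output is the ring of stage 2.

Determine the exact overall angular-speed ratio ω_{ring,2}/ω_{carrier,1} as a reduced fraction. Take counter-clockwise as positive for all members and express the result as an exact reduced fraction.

-589/370

Stage 1: N_ring = 40 + 2·22 = 84
Stage 1: 40(ω_s−ω_c) = −84(ω_r−ω_c),  ω_r=0, ω_c=1
Stage 1: ω_s = 1 − (84/40)(0−1) = 31/10
  ⇒ ω_s¹/ω_c¹ = 31/10
Stage 2: N_ring = 38 + 2·18 = 74
Stage 2: 38(ω_s−ω_c) = −74(ω_r−ω_c),  ω_c=0, ω_s=1
Stage 2: ω_r = 0 − (38/74)(1−0) = -19/37
  ⇒ ω_r²/ω_s² = -19/37
Coupling ω_s² = ω_s¹ ⇒ overall = 31/10 × -19/37 = -589/370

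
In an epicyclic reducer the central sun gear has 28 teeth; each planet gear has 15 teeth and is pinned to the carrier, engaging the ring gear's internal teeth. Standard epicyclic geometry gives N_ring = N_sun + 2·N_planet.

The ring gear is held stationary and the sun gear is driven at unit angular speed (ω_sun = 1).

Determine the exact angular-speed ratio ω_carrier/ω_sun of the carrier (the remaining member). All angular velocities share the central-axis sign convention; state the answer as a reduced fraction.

N_ring = 28 + 2·15 = 58
28(ω_s−ω_c) = −58(ω_r−ω_c),  ω_r=0, ω_s=1
28(1−ω_c) = −58(0−ω_c)  ⇒  86ω_c = 28  ⇒  ω_c = 14/43
ω_c/ω_s = 14/43

14/43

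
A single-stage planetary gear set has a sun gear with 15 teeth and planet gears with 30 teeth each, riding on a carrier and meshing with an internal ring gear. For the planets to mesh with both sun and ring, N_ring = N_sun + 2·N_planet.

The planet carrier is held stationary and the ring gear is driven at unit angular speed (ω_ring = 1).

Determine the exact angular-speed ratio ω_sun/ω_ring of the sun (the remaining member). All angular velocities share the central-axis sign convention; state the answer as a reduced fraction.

-5

N_ring = 15 + 2·30 = 75
15(ω_s−ω_c) = −75(ω_r−ω_c),  ω_c=0, ω_r=1
ω_s = 0 − (75/15)(1−0) = -5
ω_s/ω_r = -5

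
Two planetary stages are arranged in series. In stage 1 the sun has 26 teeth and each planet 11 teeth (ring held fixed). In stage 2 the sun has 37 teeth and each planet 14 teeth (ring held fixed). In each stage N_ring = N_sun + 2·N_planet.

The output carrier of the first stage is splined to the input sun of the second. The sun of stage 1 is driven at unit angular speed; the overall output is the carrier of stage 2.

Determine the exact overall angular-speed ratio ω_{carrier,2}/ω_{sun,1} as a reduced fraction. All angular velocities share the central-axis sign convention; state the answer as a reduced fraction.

13/102

Stage 1: N_ring = 26 + 2·11 = 48
Stage 1: 26(ω_s−ω_c) = −48(ω_r−ω_c),  ω_r=0, ω_s=1
Stage 1: 26(1−ω_c) = −48(0−ω_c)  ⇒  74ω_c = 26  ⇒  ω_c = 13/37
  ⇒ ω_c¹/ω_s¹ = 13/37
Stage 2: N_ring = 37 + 2·14 = 65
Stage 2: 37(ω_s−ω_c) = −65(ω_r−ω_c),  ω_r=0, ω_s=1
Stage 2: 37(1−ω_c) = −65(0−ω_c)  ⇒  102ω_c = 37  ⇒  ω_c = 37/102
  ⇒ ω_c²/ω_s² = 37/102
Coupling ω_s² = ω_c¹ ⇒ overall = 13/37 × 37/102 = 13/102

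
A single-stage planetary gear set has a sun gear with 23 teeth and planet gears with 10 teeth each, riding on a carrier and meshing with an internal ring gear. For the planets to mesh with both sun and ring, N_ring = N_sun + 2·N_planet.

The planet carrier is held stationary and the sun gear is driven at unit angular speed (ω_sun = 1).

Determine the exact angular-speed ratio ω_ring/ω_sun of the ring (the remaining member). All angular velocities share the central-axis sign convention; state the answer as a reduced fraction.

N_ring = 23 + 2·10 = 43
23(ω_s−ω_c) = −43(ω_r−ω_c),  ω_c=0, ω_s=1
ω_r = 0 − (23/43)(1−0) = -23/43
ω_r/ω_s = -23/43

-23/43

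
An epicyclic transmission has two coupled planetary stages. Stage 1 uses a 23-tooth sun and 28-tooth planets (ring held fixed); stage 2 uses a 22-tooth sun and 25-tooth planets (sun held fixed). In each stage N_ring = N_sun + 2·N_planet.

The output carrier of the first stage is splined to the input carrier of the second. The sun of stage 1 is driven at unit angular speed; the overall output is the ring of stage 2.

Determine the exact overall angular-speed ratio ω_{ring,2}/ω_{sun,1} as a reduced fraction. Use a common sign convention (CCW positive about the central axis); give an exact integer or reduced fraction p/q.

Stage 1: N_ring = 23 + 2·28 = 79
Stage 1: 23(ω_s−ω_c) = −79(ω_r−ω_c),  ω_r=0, ω_s=1
Stage 1: 23(1−ω_c) = −79(0−ω_c)  ⇒  102ω_c = 23  ⇒  ω_c = 23/102
  ⇒ ω_c¹/ω_s¹ = 23/102
Stage 2: N_ring = 22 + 2·25 = 72
Stage 2: 22(ω_s−ω_c) = −72(ω_r−ω_c),  ω_s=0, ω_c=1
Stage 2: ω_r = 1 − (22/72)(0−1) = 47/36
  ⇒ ω_r²/ω_c² = 47/36
Coupling ω_c² = ω_c¹ ⇒ overall = 23/102 × 47/36 = 1081/3672

1081/3672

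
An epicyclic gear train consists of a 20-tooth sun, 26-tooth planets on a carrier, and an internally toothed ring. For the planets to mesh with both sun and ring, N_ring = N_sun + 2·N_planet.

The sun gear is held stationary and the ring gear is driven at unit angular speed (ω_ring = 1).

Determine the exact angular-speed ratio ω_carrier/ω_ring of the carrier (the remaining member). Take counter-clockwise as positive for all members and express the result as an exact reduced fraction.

N_ring = 20 + 2·26 = 72
20(ω_s−ω_c) = −72(ω_r−ω_c),  ω_s=0, ω_r=1
20(0−ω_c) = −72(1−ω_c)  ⇒  92ω_c = 72  ⇒  ω_c = 18/23
ω_c/ω_r = 18/23

18/23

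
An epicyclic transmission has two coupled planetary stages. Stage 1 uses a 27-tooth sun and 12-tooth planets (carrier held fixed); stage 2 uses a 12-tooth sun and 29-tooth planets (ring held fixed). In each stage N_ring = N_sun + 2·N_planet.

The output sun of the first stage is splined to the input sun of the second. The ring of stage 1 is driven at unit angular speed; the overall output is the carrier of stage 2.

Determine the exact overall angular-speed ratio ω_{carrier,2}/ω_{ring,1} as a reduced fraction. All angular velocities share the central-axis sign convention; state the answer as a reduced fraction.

Stage 1: N_ring = 27 + 2·12 = 51
Stage 1: 27(ω_s−ω_c) = −51(ω_r−ω_c),  ω_c=0, ω_r=1
Stage 1: ω_s = 0 − (51/27)(1−0) = -17/9
  ⇒ ω_s¹/ω_r¹ = -17/9
Stage 2: N_ring = 12 + 2·29 = 70
Stage 2: 12(ω_s−ω_c) = −70(ω_r−ω_c),  ω_r=0, ω_s=1
Stage 2: 12(1−ω_c) = −70(0−ω_c)  ⇒  82ω_c = 12  ⇒  ω_c = 6/41
  ⇒ ω_c²/ω_s² = 6/41
Coupling ω_s² = ω_s¹ ⇒ overall = -17/9 × 6/41 = -34/123

-34/123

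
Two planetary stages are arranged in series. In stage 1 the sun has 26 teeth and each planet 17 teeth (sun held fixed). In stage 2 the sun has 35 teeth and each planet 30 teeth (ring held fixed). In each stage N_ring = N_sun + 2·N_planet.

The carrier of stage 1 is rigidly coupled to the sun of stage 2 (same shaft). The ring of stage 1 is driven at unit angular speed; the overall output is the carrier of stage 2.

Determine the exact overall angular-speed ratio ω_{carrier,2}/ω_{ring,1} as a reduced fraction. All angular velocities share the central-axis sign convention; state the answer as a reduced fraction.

Stage 1: N_ring = 26 + 2·17 = 60
Stage 1: 26(ω_s−ω_c) = −60(ω_r−ω_c),  ω_s=0, ω_r=1
Stage 1: 26(0−ω_c) = −60(1−ω_c)  ⇒  86ω_c = 60  ⇒  ω_c = 30/43
  ⇒ ω_c¹/ω_r¹ = 30/43
Stage 2: N_ring = 35 + 2·30 = 95
Stage 2: 35(ω_s−ω_c) = −95(ω_r−ω_c),  ω_r=0, ω_s=1
Stage 2: 35(1−ω_c) = −95(0−ω_c)  ⇒  130ω_c = 35  ⇒  ω_c = 7/26
  ⇒ ω_c²/ω_s² = 7/26
Coupling ω_s² = ω_c¹ ⇒ overall = 30/43 × 7/26 = 105/559

105/559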